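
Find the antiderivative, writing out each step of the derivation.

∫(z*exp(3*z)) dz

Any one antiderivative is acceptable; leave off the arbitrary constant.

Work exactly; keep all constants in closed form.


Step 1. Integrate ∫(z*exp(3*z)) dz by parts with u = z, dv = (exp(3*z)) dz, so v = exp(3*z)/3: now z*exp(3*z)/3 + ∫(-exp(3*z)/3) dz.
Step 2. Evaluate the standard form: now z*exp(3*z)/3 - exp(3*z)/9.
Answer: z*exp(3*z)/3 - exp(3*z)/9.


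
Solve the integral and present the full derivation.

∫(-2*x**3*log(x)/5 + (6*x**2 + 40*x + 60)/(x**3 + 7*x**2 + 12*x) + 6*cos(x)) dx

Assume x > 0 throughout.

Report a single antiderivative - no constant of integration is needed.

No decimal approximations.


Step 1. Rewrite: now ∫(-2*x**3*log(x)/5) dx + ∫((6*x**2 + 40*x + 60)/(x**3 + 7*x**2 + 12*x)) dx + ∫(6*cos(x)) dx.
Step 2. Integrate ∫(-2*x**3*log(x)/5) dx by parts with u = log(x), dv = (-2*x**3/5) dx, so v = -x**4/10 [assuming x > 0]: now -x**4*log(x)/10 + ∫(x**3/10) dx + ∫((6*x**2 + 40*x + 60)/(x**3 + 7*x**2 + 12*x)) dx + ∫(6*cos(x)) dx.
Step 3. Evaluate the standard form: now -x**4*log(x)/10 + x**4/40 + ∫((6*x**2 + 40*x + 60)/(x**3 + 7*x**2 + 12*x)) dx + ∫(6*cos(x)) dx.
Step 4. Evaluate the standard form: now -x**4*log(x)/10 + x**4/40 + 6*sin(x) + ∫((6*x**2 + 40*x + 60)/(x**3 + 7*x**2 + 12*x)) dx.
Step 5. Decompose ∫((6*x**2 + 40*x + 60)/(x**3 + 7*x**2 + 12*x)) dx by partial fractions, (6*x**2 + 40*x + 60)/(x**3 + 7*x**2 + 12*x) = -1/(x + 4) + 2/(x + 3) + 5/x: now -x**4*log(x)/10 + x**4/40 + 6*sin(x) + ∫(5/x) dx + ∫(2/(x + 3)) dx + ∫(-1/(x + 4)) dx.
Step 6. Evaluate the standard form [assuming x > 0]: now -x**4*log(x)/10 + x**4/40 + 5*log(x) + 6*sin(x) + ∫(2/(x + 3)) dx + ∫(-1/(x + 4)) dx.
Step 7. Evaluate the standard form [assuming x > -4]: now -x**4*log(x)/10 + x**4/40 + 5*log(x) - log(x + 4) + 6*sin(x) + ∫(2/(x + 3)) dx.
Step 8. Evaluate the standard form [assuming x > -3]: now -x**4*log(x)/10 + x**4/40 + 5*log(x) + 2*log(x + 3) - log(x + 4) + 6*sin(x).
Answer: -x**4*log(x)/10 + x**4/40 + 5*log(x) + 2*log(x + 3) - log(x + 4) + 6*sin(x).


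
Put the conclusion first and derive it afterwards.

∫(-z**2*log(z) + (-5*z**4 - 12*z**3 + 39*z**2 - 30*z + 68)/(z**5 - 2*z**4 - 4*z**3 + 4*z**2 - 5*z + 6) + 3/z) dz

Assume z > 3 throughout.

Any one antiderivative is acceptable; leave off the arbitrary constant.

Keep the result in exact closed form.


The answer is -z**3*log(z)/3 + z**3/9 + 3*log(z) - 4*log(z - 3) - 5*log(z - 1) + 4*log(z + 2) + 3*atan(z).
Step 1. Rewrite: now ∫(3/z) dz + ∫(-z**2*log(z)) dz + ∫((-5*z**4 - 12*z**3 + 39*z**2 - 30*z + 68)/(z**5 - 2*z**4 - 4*z**3 + 4*z**2 - 5*z + 6)) dz.
Step 2. Evaluate the standard form [assuming z > 0]: now 3*log(z) + ∫(-z**2*log(z)) dz + ∫((-5*z**4 - 12*z**3 + 39*z**2 - 30*z + 68)/(z**5 - 2*z**4 - 4*z**3 + 4*z**2 - 5*z + 6)) dz.
Step 3. Integrate ∫(-z**2*log(z)) dz by parts with u = log(z), dv = (-z**2) dz, so v = -z**3/3 [assuming z > 0]: now -z**3*log(z)/3 + 3*log(z) + ∫(z**2/3) dz + ∫((-5*z**4 - 12*z**3 + 39*z**2 - 30*z + 68)/(z**5 - 2*z**4 - 4*z**3 + 4*z**2 - 5*z + 6)) dz.
Step 4. Evaluate the standard form: now -z**3*log(z)/3 + z**3/9 + 3*log(z) + ∫((-5*z**4 - 12*z**3 + 39*z**2 - 30*z + 68)/(z**5 - 2*z**4 - 4*z**3 + 4*z**2 - 5*z + 6)) dz.
Step 5. Decompose ∫((-5*z**4 - 12*z**3 + 39*z**2 - 30*z + 68)/(z**5 - 2*z**4 - 4*z**3 + 4*z**2 - 5*z + 6)) dz by partial fractions, (-5*z**4 - 12*z**3 + 39*z**2 - 30*z + 68)/(z**5 - 2*z**4 - 4*z**3 + 4*z**2 - 5*z + 6) = 3/(z**2 + 1) + 4/(z + 2) - 5/(z - 1) - 4/(z - 3): now -z**3*log(z)/3 + z**3/9 + 3*log(z) + ∫(-4/(z - 3)) dz + ∫(-5/(z - 1)) dz + ∫(4/(z + 2)) dz + ∫(3/(z**2 + 1)) dz.
Step 6. Evaluate the standard form [assuming z > -2]: now -z**3*log(z)/3 + z**3/9 + 3*log(z) + 4*log(z + 2) + ∫(-4/(z - 3)) dz + ∫(-5/(z - 1)) dz + ∫(3/(z**2 + 1)) dz.
Step 7. Evaluate the standard form [assuming z > 1]: now -z**3*log(z)/3 + z**3/9 + 3*log(z) - 5*log(z - 1) + 4*log(z + 2) + ∫(-4/(z - 3)) dz + ∫(3/(z**2 + 1)) dz.
Step 8. Evaluate the standard form [assuming z > 3]: now -z**3*log(z)/3 + z**3/9 + 3*log(z) - 4*log(z - 3) - 5*log(z - 1) + 4*log(z + 2) + ∫(3/(z**2 + 1)) dz.
Step 9. Evaluate the standard form: now -z**3*log(z)/3 + z**3/9 + 3*log(z) - 4*log(z - 3) - 5*log(z - 1) + 4*log(z + 2) + 3*atan(z).
Answer: -z**3*log(z)/3 + z**3/9 + 3*log(z) - 4*log(z - 3) - 5*log(z - 1) + 4*log(z + 2) + 3*atan(z).


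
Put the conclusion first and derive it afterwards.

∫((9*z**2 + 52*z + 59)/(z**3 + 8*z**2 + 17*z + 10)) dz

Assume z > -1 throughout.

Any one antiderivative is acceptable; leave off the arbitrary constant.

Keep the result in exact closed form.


The answer is 4*log(z + 1) + 3*log(z + 2) + 2*log(z + 5).
Step 1. Decompose ∫((9*z**2 + 52*z + 59)/(z**3 + 8*z**2 + 17*z + 10)) dz by partial fractions, (9*z**2 + 52*z + 59)/(z**3 + 8*z**2 + 17*z + 10) = 2/(z + 5) + 3/(z + 2) + 4/(z + 1): now ∫(4/(z + 1)) dz + ∫(3/(z + 2)) dz + ∫(2/(z + 5)) dz.
Step 2. Evaluate the standard form [assuming z > -2]: now 3*log(z + 2) + ∫(4/(z + 1)) dz + ∫(2/(z + 5)) dz.
Step 3. Evaluate the standard form [assuming z > -5]: now 3*log(z + 2) + 2*log(z + 5) + ∫(4/(z + 1)) dz.
Step 4. Evaluate the standard form [assuming z > -1]: now 4*log(z + 1) + 3*log(z + 2) + 2*log(z + 5).
Answer: 4*log(z + 1) + 3*log(z + 2) + 2*log(z + 5).


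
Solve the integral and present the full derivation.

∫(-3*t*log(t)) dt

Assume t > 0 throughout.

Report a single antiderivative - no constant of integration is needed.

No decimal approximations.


Step 1. Integrate ∫(-3*t*log(t)) dt by parts with u = log(t), dv = (-3*t) dt, so v = -3*t**2/2 [assuming t > 0]: now -3*t**2*log(t)/2 + ∫(3*t/2) dt.
Step 2. Evaluate the standard form: now -3*t**2*log(t)/2 + 3*t**2/4.
Answer: -3*t**2*log(t)/2 + 3*t**2/4.


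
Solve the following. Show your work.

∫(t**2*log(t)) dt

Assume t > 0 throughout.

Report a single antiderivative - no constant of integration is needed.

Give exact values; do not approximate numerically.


Step 1. Integrate ∫(t**2*log(t)) dt by parts with u = log(t), dv = (t**2) dt, so v = t**3/3 [assuming t > 0]: now t**3*log(t)/3 + ∫(-t**2/3) dt.
Step 2. Evaluate the standard form: now t**3*log(t)/3 - t**3/9.
Answer: t**3*log(t)/3 - t**3/9.


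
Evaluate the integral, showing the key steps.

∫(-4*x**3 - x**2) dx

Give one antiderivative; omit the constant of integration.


Step 1. Rewrite: now ∫(-x**2) dx + ∫(-4*x**3) dx.
Step 2. Evaluate the standard form: now -x**3/3 + ∫(-4*x**3) dx.
Step 3. Evaluate the standard form: now -x**4 - x**3/3.
Answer: -x**4 - x**3/3.


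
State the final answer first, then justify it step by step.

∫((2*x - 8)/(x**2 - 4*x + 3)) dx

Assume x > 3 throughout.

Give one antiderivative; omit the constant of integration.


The answer is -log(x - 3) + 3*log(x - 1).
Step 1. Decompose ∫((2*x - 8)/(x**2 - 4*x + 3)) dx by partial fractions, (2*x - 8)/(x**2 - 4*x + 3) = 3/(x - 1) - 1/(x - 3): now ∫(-1/(x - 3)) dx + ∫(3/(x - 1)) dx.
Step 2. Evaluate the standard form [assuming x > 1]: now 3*log(x - 1) + ∫(-1/(x - 3)) dx.
Step 3. Evaluate the standard form [assuming x > 3]: now -log(x - 3) + 3*log(x - 1).
Answer: -log(x - 3) + 3*log(x - 1).


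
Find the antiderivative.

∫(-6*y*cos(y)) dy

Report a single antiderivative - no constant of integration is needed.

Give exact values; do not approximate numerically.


Answer: -6*y*sin(y) - 6*cos(y).


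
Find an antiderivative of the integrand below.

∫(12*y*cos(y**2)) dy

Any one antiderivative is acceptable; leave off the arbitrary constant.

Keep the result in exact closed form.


Answer: 6*sin(y**2).


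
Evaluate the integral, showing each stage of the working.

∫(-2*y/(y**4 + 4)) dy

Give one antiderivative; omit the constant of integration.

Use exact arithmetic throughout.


Step 1. Substitute u = y**2, turning ∫(-2*y/(y**4 + 4)) dy into ∫(-1/(u**2 + 4)) du: now ∫(-1/(u**2 + 4)) du.
Step 2. Evaluate the standard form: now -atan(u/2)/2.
Step 3. Substitute back u = y**2: now -atan(y**2/2)/2.
Answer: -atan(y**2/2)/2.


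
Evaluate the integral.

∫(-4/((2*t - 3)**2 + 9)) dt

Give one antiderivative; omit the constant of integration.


Answer: -2*atan(2*t/3 - 1)/3.


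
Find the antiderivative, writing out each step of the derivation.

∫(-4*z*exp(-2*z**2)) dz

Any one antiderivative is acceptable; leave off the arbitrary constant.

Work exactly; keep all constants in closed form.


Step 1. Substitute u = z**2, turning ∫(-4*z*exp(-2*z**2)) dz into ∫(-2*exp(-2*u)) du: now ∫(-2*exp(-2*u)) du.
Step 2. Evaluate the standard form: now exp(-2*u).
Step 3. Substitute back u = z**2: now exp(-2*z**2).
Answer: exp(-2*z**2).


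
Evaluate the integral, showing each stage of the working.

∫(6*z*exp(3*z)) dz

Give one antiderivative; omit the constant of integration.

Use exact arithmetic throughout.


Step 1. Integrate ∫(6*z*exp(3*z)) dz by parts with u = z, dv = (6*exp(3*z)) dz, so v = 2*exp(3*z): now 2*z*exp(3*z) + ∫(-2*exp(3*z)) dz.
Step 2. Evaluate the standard form: now 2*z*exp(3*z) - 2*exp(3*z)/3.
Answer: 2*z*exp(3*z) - 2*exp(3*z)/3.


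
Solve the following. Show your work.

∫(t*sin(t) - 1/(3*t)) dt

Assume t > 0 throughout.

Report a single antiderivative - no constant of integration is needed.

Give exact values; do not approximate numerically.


Step 1. Rewrite: now ∫(-1/(3*t)) dt + ∫(t*sin(t)) dt.
Step 2. Integrate ∫(t*sin(t)) dt by parts with u = t, dv = (sin(t)) dt, so v = -cos(t): now -t*cos(t) + ∫(-1/(3*t)) dt + ∫(cos(t)) dt.
Step 3. Evaluate the standard form: now -t*cos(t) + sin(t) + ∫(-1/(3*t)) dt.
Step 4. Evaluate the standard form [assuming t > 0]: now -t*cos(t) - log(t)/3 + sin(t).
Answer: -t*cos(t) - log(t)/3 + sin(t).


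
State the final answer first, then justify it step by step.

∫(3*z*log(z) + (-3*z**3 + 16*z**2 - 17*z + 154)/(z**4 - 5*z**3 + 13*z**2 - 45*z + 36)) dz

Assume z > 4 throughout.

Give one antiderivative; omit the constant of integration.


The answer is 3*z**2*log(z)/2 - 3*z**2/4 + 2*log(z - 4) - 5*log(z - 1) - 2*atan(z/3)/3.
Step 1. Rewrite: now ∫(3*z*log(z)) dz + ∫((-3*z**3 + 16*z**2 - 17*z + 154)/(z**4 - 5*z**3 + 13*z**2 - 45*z + 36)) dz.
Step 2. Decompose ∫((-3*z**3 + 16*z**2 - 17*z + 154)/(z**4 - 5*z**3 + 13*z**2 - 45*z + 36)) dz by partial fractions, (-3*z**3 + 16*z**2 - 17*z + 154)/(z**4 - 5*z**3 + 13*z**2 - 45*z + 36) = -2/(z**2 + 9) - 5/(z - 1) + 2/(z - 4): now ∫(3*z*log(z)) dz + ∫(2/(z - 4)) dz + ∫(-5/(z - 1)) dz + ∫(-2/(z**2 + 9)) dz.
Step 3. Evaluate the standard form [assuming z > 4]: now 2*log(z - 4) + ∫(3*z*log(z)) dz + ∫(-5/(z - 1)) dz + ∫(-2/(z**2 + 9)) dz.
Step 4. Evaluate the standard form [assuming z > 1]: now 2*log(z - 4) - 5*log(z - 1) + ∫(3*z*log(z)) dz + ∫(-2/(z**2 + 9)) dz.
Step 5. Evaluate the standard form: now 2*log(z - 4) - 5*log(z - 1) - 2*atan(z/3)/3 + ∫(3*z*log(z)) dz.
Step 6. Integrate ∫(3*z*log(z)) dz by parts with u = log(z), dv = (3*z) dz, so v = 3*z**2/2 [assuming z > 0]: now 3*z**2*log(z)/2 + 2*log(z - 4) - 5*log(z - 1) - 2*atan(z/3)/3 + ∫(-3*z/2) dz.
Step 7. Evaluate the standard form: now 3*z**2*log(z)/2 - 3*z**2/4 + 2*log(z - 4) - 5*log(z - 1) - 2*atan(z/3)/3.
Answer: 3*z**2*log(z)/2 - 3*z**2/4 + 2*log(z - 4) - 5*log(z - 1) - 2*atan(z/3)/3.


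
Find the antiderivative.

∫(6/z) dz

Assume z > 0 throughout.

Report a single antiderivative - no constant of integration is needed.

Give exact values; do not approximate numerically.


Answer: 6*log(z).


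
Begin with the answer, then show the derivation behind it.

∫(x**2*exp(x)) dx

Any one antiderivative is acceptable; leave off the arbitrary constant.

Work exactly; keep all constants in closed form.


The answer is x**2*exp(x) - 2*x*exp(x) + 2*exp(x).
Step 1. Integrate ∫(x**2*exp(x)) dx by parts with u = x**2, dv = (exp(x)) dx, so v = exp(x): now x**2*exp(x) + ∫(-2*x*exp(x)) dx.
Step 2. Integrate ∫(-2*x*exp(x)) dx by parts with u = x, dv = (-2*exp(x)) dx, so v = -2*exp(x): now x**2*exp(x) - 2*x*exp(x) + ∫(2*exp(x)) dx.
Step 3. Evaluate the standard form: now x**2*exp(x) - 2*x*exp(x) + 2*exp(x).
Answer: x**2*exp(x) - 2*x*exp(x) + 2*exp(x).


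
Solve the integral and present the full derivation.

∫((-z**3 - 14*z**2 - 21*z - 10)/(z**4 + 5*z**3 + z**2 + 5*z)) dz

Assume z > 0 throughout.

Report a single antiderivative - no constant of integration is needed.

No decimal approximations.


Step 1. Decompose ∫((-z**3 - 14*z**2 - 21*z - 10)/(z**4 + 5*z**3 + z**2 + 5*z)) dz by partial fractions, (-z**3 - 14*z**2 - 21*z - 10)/(z**4 + 5*z**3 + z**2 + 5*z) = -4/(z**2 + 1) + 1/(z + 5) - 2/z: now ∫(-2/z) dz + ∫(1/(z + 5)) dz + ∫(-4/(z**2 + 1)) dz.
Step 2. Evaluate the standard form [assuming z > 0]: now -2*log(z) + ∫(1/(z + 5)) dz + ∫(-4/(z**2 + 1)) dz.
Step 3. Evaluate the standard form [assuming z > -5]: now -2*log(z) + log(z + 5) + ∫(-4/(z**2 + 1)) dz.
Step 4. Evaluate the standard form: now -2*log(z) + log(z + 5) - 4*atan(z).
Answer: -2*log(z) + log(z + 5) - 4*atan(z).


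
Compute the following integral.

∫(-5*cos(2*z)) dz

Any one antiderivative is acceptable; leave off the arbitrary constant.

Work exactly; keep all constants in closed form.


Answer: -5*sin(2*z)/2.


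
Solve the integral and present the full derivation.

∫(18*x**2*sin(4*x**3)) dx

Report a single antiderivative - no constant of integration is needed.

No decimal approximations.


Step 1. Substitute u = x**3, turning ∫(18*x**2*sin(4*x**3)) dx into ∫(6*sin(4*u)) du: now ∫(6*sin(4*u)) du.
Step 2. Evaluate the standard form: now -3*cos(4*u)/2.
Step 3. Substitute back u = x**3: now -3*cos(4*x**3)/2.
Answer: -3*cos(4*x**3)/2.


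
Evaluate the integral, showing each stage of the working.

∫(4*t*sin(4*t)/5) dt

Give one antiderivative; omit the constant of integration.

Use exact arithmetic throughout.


Step 1. Integrate ∫(4*t*sin(4*t)/5) dt by parts with u = t, dv = (4*sin(4*t)/5) dt, so v = -cos(4*t)/5: now -t*cos(4*t)/5 + ∫(cos(4*t)/5) dt.
Step 2. Evaluate the standard form: now -t*cos(4*t)/5 + sin(4*t)/20.
Answer: -t*cos(4*t)/5 + sin(4*t)/20.


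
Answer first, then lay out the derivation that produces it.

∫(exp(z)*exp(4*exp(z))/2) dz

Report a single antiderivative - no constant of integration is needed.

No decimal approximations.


The answer is exp(4*exp(z))/8.
Step 1. Substitute u = exp(z), turning ∫(exp(z)*exp(4*exp(z))/2) dz into ∫(exp(4*u)/2) du: now ∫(exp(4*u)/2) du.
Step 2. Evaluate the standard form: now exp(4*u)/8.
Step 3. Substitute back u = exp(z): now exp(4*exp(z))/8.
Answer: exp(4*exp(z))/8.


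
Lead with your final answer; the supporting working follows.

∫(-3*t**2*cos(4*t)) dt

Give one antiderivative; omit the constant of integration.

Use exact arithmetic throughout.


The answer is -3*t**2*sin(4*t)/4 - 3*t*cos(4*t)/8 + 3*sin(4*t)/32.
Step 1. Integrate ∫(-3*t**2*cos(4*t)) dt by parts with u = t**2, dv = (-3*cos(4*t)) dt, so v = -3*sin(4*t)/4: now -3*t**2*sin(4*t)/4 + ∫(3*t*sin(4*t)/2) dt.
Step 2. Integrate ∫(3*t*sin(4*t)/2) dt by parts with u = t, dv = (3*sin(4*t)/2) dt, so v = -3*cos(4*t)/8: now -3*t**2*sin(4*t)/4 - 3*t*cos(4*t)/8 + ∫(3*cos(4*t)/8) dt.
Step 3. Evaluate the standard form: now -3*t**2*sin(4*t)/4 - 3*t*cos(4*t)/8 + 3*sin(4*t)/32.
Answer: -3*t**2*sin(4*t)/4 - 3*t*cos(4*t)/8 + 3*sin(4*t)/32.


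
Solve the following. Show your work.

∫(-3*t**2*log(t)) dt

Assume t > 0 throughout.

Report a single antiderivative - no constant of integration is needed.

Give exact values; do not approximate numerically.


Step 1. Integrate ∫(-3*t**2*log(t)) dt by parts with u = log(t), dv = (-3*t**2) dt, so v = -t**3 [assuming t > 0]: now -t**3*log(t) + ∫(t**2) dt.
Step 2. Evaluate the standard form: now -t**3*log(t) + t**3/3.
Answer: -t**3*log(t) + t**3/3.


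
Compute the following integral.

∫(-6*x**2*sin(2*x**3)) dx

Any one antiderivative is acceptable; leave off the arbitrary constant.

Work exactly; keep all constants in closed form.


Answer: cos(2*x**3).


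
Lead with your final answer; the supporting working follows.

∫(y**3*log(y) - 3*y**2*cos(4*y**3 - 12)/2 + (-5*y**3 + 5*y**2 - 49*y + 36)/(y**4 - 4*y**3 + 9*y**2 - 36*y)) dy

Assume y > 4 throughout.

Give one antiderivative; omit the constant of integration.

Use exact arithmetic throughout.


The answer is y**4*log(y)/4 - y**4/16 - log(y) - 4*log(y - 4) - sin(4*y**3 - 12)/8 + atan(y/3)/3.
Step 1. Rewrite: now ∫(-3*y**2*cos(4*y**3 - 12)/2) dy + ∫(y**3*log(y)) dy + ∫((-5*y**3 + 5*y**2 - 49*y + 36)/(y**4 - 4*y**3 + 9*y**2 - 36*y)) dy.
Step 2. Integrate ∫(y**3*log(y)) dy by parts with u = log(y), dv = (y**3) dy, so v = y**4/4 [assuming y > 0]: now y**4*log(y)/4 + ∫(-y**3/4) dy + ∫(-3*y**2*cos(4*y**3 - 12)/2) dy + ∫((-5*y**3 + 5*y**2 - 49*y + 36)/(y**4 - 4*y**3 + 9*y**2 - 36*y)) dy.
Step 3. Evaluate the standard form: now y**4*log(y)/4 - y**4/16 + ∫(-3*y**2*cos(4*y**3 - 12)/2) dy + ∫((-5*y**3 + 5*y**2 - 49*y + 36)/(y**4 - 4*y**3 + 9*y**2 - 36*y)) dy.
Step 4. Decompose ∫((-5*y**3 + 5*y**2 - 49*y + 36)/(y**4 - 4*y**3 + 9*y**2 - 36*y)) dy by partial fractions, (-5*y**3 + 5*y**2 - 49*y + 36)/(y**4 - 4*y**3 + 9*y**2 - 36*y) = 1/(y**2 + 9) - 4/(y - 4) - 1/y: now y**4*log(y)/4 - y**4/16 + ∫(-1/y) dy + ∫(-3*y**2*cos(4*y**3 - 12)/2) dy + ∫(-4/(y - 4)) dy + ∫(1/(y**2 + 9)) dy.
Step 5. Evaluate the standard form [assuming y > 0]: now y**4*log(y)/4 - y**4/16 - log(y) + ∫(-3*y**2*cos(4*y**3 - 12)/2) dy + ∫(-4/(y - 4)) dy + ∫(1/(y**2 + 9)) dy.
Step 6. Evaluate the standard form [assuming y > 4]: now y**4*log(y)/4 - y**4/16 - log(y) - 4*log(y - 4) + ∫(-3*y**2*cos(4*y**3 - 12)/2) dy + ∫(1/(y**2 + 9)) dy.
Step 7. Evaluate the standard form: now y**4*log(y)/4 - y**4/16 - log(y) - 4*log(y - 4) + atan(y/3)/3 + ∫(-3*y**2*cos(4*y**3 - 12)/2) dy.
Step 8. Substitute u = y**3 - 3, turning ∫(-3*y**2*cos(4*y**3 - 12)/2) dy into ∫(-cos(4*u)/2) du: now y**4*log(y)/4 - y**4/16 - log(y) - 4*log(y - 4) + atan(y/3)/3 + ∫(-cos(4*u)/2) du.
Step 9. Evaluate the standard form: now y**4*log(y)/4 - y**4/16 - log(y) - 4*log(y - 4) - sin(4*u)/8 + atan(y/3)/3.
Step 10. Substitute back u = y**3 - 3: now y**4*log(y)/4 - y**4/16 - log(y) - 4*log(y - 4) - sin(4*y**3 - 12)/8 + atan(y/3)/3.
Answer: y**4*log(y)/4 - y**4/16 - log(y) - 4*log(y - 4) - sin(4*y**3 - 12)/8 + atan(y/3)/3.


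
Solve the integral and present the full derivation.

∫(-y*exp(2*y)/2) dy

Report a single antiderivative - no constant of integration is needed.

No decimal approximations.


Step 1. Integrate ∫(-y*exp(2*y)/2) dy by parts with u = y, dv = (-exp(2*y)/2) dy, so v = -exp(2*y)/4: now -y*exp(2*y)/4 + ∫(exp(2*y)/4) dy.
Step 2. Evaluate the standard form: now -y*exp(2*y)/4 + exp(2*y)/8.
Answer: -y*exp(2*y)/4 + exp(2*y)/8.


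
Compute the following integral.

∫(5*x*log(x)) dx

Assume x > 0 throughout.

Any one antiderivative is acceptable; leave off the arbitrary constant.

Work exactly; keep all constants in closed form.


Answer: 5*x**2*log(x)/2 - 5*x**2/4.


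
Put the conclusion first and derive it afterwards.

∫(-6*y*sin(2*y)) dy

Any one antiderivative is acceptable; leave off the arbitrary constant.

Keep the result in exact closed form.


The answer is 3*y*cos(2*y) - 3*sin(2*y)/2.
Step 1. Integrate ∫(-6*y*sin(2*y)) dy by parts with u = y, dv = (-6*sin(2*y)) dy, so v = 3*cos(2*y): now 3*y*cos(2*y) + ∫(-3*cos(2*y)) dy.
Step 2. Evaluate the standard form: now 3*y*cos(2*y) - 3*sin(2*y)/2.
Answer: 3*y*cos(2*y) - 3*sin(2*y)/2.


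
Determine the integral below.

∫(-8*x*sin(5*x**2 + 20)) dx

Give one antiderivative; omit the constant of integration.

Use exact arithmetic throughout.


Answer: 4*cos(5*x**2 + 20)/5.


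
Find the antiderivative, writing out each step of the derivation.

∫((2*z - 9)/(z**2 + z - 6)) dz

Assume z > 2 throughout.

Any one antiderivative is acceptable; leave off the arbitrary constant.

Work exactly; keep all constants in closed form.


Step 1. Decompose ∫((2*z - 9)/(z**2 + z - 6)) dz by partial fractions, (2*z - 9)/(z**2 + z - 6) = 3/(z + 3) - 1/(z - 2): now ∫(-1/(z - 2)) dz + ∫(3/(z + 3)) dz.
Step 2. Evaluate the standard form [assuming z > 2]: now -log(z - 2) + ∫(3/(z + 3)) dz.
Step 3. Evaluate the standard form [assuming z > -3]: now -log(z - 2) + 3*log(z + 3).
Answer: -log(z - 2) + 3*log(z + 3).


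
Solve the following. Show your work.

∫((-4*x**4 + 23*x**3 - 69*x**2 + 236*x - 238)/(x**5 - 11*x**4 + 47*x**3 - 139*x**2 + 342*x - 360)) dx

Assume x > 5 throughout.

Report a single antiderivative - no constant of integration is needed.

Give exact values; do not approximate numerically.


Step 1. Decompose ∫((-4*x**4 + 23*x**3 - 69*x**2 + 236*x - 238)/(x**5 - 11*x**4 + 47*x**3 - 139*x**2 + 342*x - 360)) dx by partial fractions, (-4*x**4 + 23*x**3 - 69*x**2 + 236*x - 238)/(x**5 - 11*x**4 + 47*x**3 - 139*x**2 + 342*x - 360) = 1/(x**2 + 9) + 1/(x - 2) - 1/(x - 4) - 4/(x - 5): now ∫(-4/(x - 5)) dx + ∫(-1/(x - 4)) dx + ∫(1/(x - 2)) dx + ∫(1/(x**2 + 9)) dx.
Step 2. Evaluate the standard form [assuming x > 5]: now -4*log(x - 5) + ∫(-1/(x - 4)) dx + ∫(1/(x - 2)) dx + ∫(1/(x**2 + 9)) dx.
Step 3. Evaluate the standard form [assuming x > 2]: now -4*log(x - 5) + log(x - 2) + ∫(-1/(x - 4)) dx + ∫(1/(x**2 + 9)) dx.
Step 4. Evaluate the standard form [assuming x > 4]: now -4*log(x - 5) - log(x - 4) + log(x - 2) + ∫(1/(x**2 + 9)) dx.
Step 5. Evaluate the standard form: now -4*log(x - 5) - log(x - 4) + log(x - 2) + atan(x/3)/3.
Answer: -4*log(x - 5) - log(x - 4) + log(x - 2) + atan(x/3)/3.


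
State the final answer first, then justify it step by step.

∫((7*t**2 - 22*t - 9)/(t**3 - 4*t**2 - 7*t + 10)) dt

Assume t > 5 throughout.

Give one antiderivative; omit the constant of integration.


The answer is 2*log(t - 5) + 2*log(t - 1) + 3*log(t + 2).
Step 1. Decompose ∫((7*t**2 - 22*t - 9)/(t**3 - 4*t**2 - 7*t + 10)) dt by partial fractions, (7*t**2 - 22*t - 9)/(t**3 - 4*t**2 - 7*t + 10) = 3/(t + 2) + 2/(t - 1) + 2/(t - 5): now ∫(2/(t - 5)) dt + ∫(2/(t - 1)) dt + ∫(3/(t + 2)) dt.
Step 2. Evaluate the standard form [assuming t > 1]: now 2*log(t - 1) + ∫(2/(t - 5)) dt + ∫(3/(t + 2)) dt.
Step 3. Evaluate the standard form [assuming t > -2]: now 2*log(t - 1) + 3*log(t + 2) + ∫(2/(t - 5)) dt.
Step 4. Evaluate the standard form [assuming t > 5]: now 2*log(t - 5) + 2*log(t - 1) + 3*log(t + 2).
Answer: 2*log(t - 5) + 2*log(t - 1) + 3*log(t + 2).


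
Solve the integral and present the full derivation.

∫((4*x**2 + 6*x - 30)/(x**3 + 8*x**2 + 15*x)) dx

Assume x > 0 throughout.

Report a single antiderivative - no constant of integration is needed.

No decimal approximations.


Step 1. Decompose ∫((4*x**2 + 6*x - 30)/(x**3 + 8*x**2 + 15*x)) dx by partial fractions, (4*x**2 + 6*x - 30)/(x**3 + 8*x**2 + 15*x) = 4/(x + 5) + 2/(x + 3) - 2/x: now ∫(-2/x) dx + ∫(2/(x + 3)) dx + ∫(4/(x + 5)) dx.
Step 2. Evaluate the standard form [assuming x > 0]: now -2*log(x) + ∫(2/(x + 3)) dx + ∫(4/(x + 5)) dx.
Step 3. Evaluate the standard form [assuming x > -5]: now -2*log(x) + 4*log(x + 5) + ∫(2/(x + 3)) dx.
Step 4. Evaluate the standard form [assuming x > -3]: now -2*log(x) + 2*log(x + 3) + 4*log(x + 5).
Answer: -2*log(x) + 2*log(x + 3) + 4*log(x + 5).


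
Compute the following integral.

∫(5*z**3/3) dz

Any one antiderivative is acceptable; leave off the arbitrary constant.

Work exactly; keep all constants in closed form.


Answer: 5*z**4/12.


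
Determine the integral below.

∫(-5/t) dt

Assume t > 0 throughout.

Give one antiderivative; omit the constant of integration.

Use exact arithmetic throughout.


Answer: -5*log(t).


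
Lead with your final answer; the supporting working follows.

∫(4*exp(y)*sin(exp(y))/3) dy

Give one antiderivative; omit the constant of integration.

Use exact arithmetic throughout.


The answer is -4*cos(exp(y))/3.
Step 1. Substitute u = exp(y), turning ∫(4*exp(y)*sin(exp(y))/3) dy into ∫(4*sin(u)/3) du: now ∫(4*sin(u)/3) du.
Step 2. Evaluate the standard form: now -4*cos(u)/3.
Step 3. Substitute back u = exp(y): now -4*cos(exp(y))/3.
Answer: -4*cos(exp(y))/3.


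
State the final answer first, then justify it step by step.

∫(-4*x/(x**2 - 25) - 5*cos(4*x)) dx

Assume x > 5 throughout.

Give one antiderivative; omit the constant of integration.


The answer is -2*log(x - 5) - 2*log(x + 5) - 5*sin(4*x)/4.
Step 1. Rewrite: now ∫(-4*x/(x**2 - 25)) dx + ∫(-5*cos(4*x)) dx.
Step 2. Decompose ∫(-4*x/(x**2 - 25)) dx by partial fractions, -4*x/(x**2 - 25) = -2/(x + 5) - 2/(x - 5): now ∫(-2/(x - 5)) dx + ∫(-2/(x + 5)) dx + ∫(-5*cos(4*x)) dx.
Step 3. Evaluate the standard form [assuming x > -5]: now -2*log(x + 5) + ∫(-2/(x - 5)) dx + ∫(-5*cos(4*x)) dx.
Step 4. Evaluate the standard form [assuming x > 5]: now -2*log(x - 5) - 2*log(x + 5) + ∫(-5*cos(4*x)) dx.
Step 5. Evaluate the standard form: now -2*log(x - 5) - 2*log(x + 5) - 5*sin(4*x)/4.
Answer: -2*log(x - 5) - 2*log(x + 5) - 5*sin(4*x)/4.


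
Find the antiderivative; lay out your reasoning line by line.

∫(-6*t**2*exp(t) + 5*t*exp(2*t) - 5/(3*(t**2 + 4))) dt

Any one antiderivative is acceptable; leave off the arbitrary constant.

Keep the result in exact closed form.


Step 1. Rewrite: now ∫(5*t*exp(2*t)) dt + ∫(-6*t**2*exp(t)) dt + ∫(-5/(3*(t**2 + 4))) dt.
Step 2. Integrate ∫(-6*t**2*exp(t)) dt by parts with u = t**2, dv = (-6*exp(t)) dt, so v = -6*exp(t): now -6*t**2*exp(t) + ∫(12*t*exp(t)) dt + ∫(5*t*exp(2*t)) dt + ∫(-5/(3*(t**2 + 4))) dt.
Step 3. Integrate ∫(12*t*exp(t)) dt by parts with u = t, dv = (12*exp(t)) dt, so v = 12*exp(t): now -6*t**2*exp(t) + 12*t*exp(t) + ∫(5*t*exp(2*t)) dt + ∫(-5/(3*(t**2 + 4))) dt + ∫(-12*exp(t)) dt.
Step 4. Evaluate the standard form: now -6*t**2*exp(t) + 12*t*exp(t) - 12*exp(t) + ∫(5*t*exp(2*t)) dt + ∫(-5/(3*(t**2 + 4))) dt.
Step 5. Integrate ∫(5*t*exp(2*t)) dt by parts with u = t, dv = (5*exp(2*t)) dt, so v = 5*exp(2*t)/2: now -6*t**2*exp(t) + 5*t*exp(2*t)/2 + 12*t*exp(t) - 12*exp(t) + ∫(-5/(3*(t**2 + 4))) dt + ∫(-5*exp(2*t)/2) dt.
Step 6. Evaluate the standard form: now -6*t**2*exp(t) + 5*t*exp(2*t)/2 + 12*t*exp(t) - 5*exp(2*t)/4 - 12*exp(t) + ∫(-5/(3*(t**2 + 4))) dt.
Step 7. Evaluate the standard form: now -6*t**2*exp(t) + 5*t*exp(2*t)/2 + 12*t*exp(t) - 5*exp(2*t)/4 - 12*exp(t) - 5*atan(t/2)/6.
Answer: -6*t**2*exp(t) + 5*t*exp(2*t)/2 + 12*t*exp(t) - 5*exp(2*t)/4 - 12*exp(t) - 5*atan(t/2)/6.


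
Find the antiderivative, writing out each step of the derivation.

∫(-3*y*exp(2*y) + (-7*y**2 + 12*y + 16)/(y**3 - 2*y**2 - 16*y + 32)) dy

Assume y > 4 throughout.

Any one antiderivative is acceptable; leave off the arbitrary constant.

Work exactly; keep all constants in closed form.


Step 1. Rewrite: now ∫(-3*y*exp(2*y)) dy + ∫((-7*y**2 + 12*y + 16)/(y**3 - 2*y**2 - 16*y + 32)) dy.
Step 2. Decompose ∫((-7*y**2 + 12*y + 16)/(y**3 - 2*y**2 - 16*y + 32)) dy by partial fractions, (-7*y**2 + 12*y + 16)/(y**3 - 2*y**2 - 16*y + 32) = -3/(y + 4) - 1/(y - 2) - 3/(y - 4): now ∫(-3*y*exp(2*y)) dy + ∫(-3/(y - 4)) dy + ∫(-1/(y - 2)) dy + ∫(-3/(y + 4)) dy.
Step 3. Evaluate the standard form [assuming y > 2]: now -log(y - 2) + ∫(-3*y*exp(2*y)) dy + ∫(-3/(y - 4)) dy + ∫(-3/(y + 4)) dy.
Step 4. Evaluate the standard form [assuming y > -4]: now -log(y - 2) - 3*log(y + 4) + ∫(-3*y*exp(2*y)) dy + ∫(-3/(y - 4)) dy.
Step 5. Evaluate the standard form [assuming y > 4]: now -3*log(y - 4) - log(y - 2) - 3*log(y + 4) + ∫(-3*y*exp(2*y)) dy.
Step 6. Integrate ∫(-3*y*exp(2*y)) dy by parts with u = y, dv = (-3*exp(2*y)) dy, so v = -3*exp(2*y)/2: now -3*y*exp(2*y)/2 - 3*log(y - 4) - log(y - 2) - 3*log(y + 4) + ∫(3*exp(2*y)/2) dy.
Step 7. Evaluate the standard form: now -3*y*exp(2*y)/2 + 3*exp(2*y)/4 - 3*log(y - 4) - log(y - 2) - 3*log(y + 4).
Answer: -3*y*exp(2*y)/2 + 3*exp(2*y)/4 - 3*log(y - 4) - log(y - 2) - 3*log(y + 4).


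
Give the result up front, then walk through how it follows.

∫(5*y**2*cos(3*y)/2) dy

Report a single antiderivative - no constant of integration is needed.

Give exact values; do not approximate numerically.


The answer is 5*y**2*sin(3*y)/6 + 5*y*cos(3*y)/9 - 5*sin(3*y)/27.
Step 1. Integrate ∫(5*y**2*cos(3*y)/2) dy by parts with u = y**2, dv = (5*cos(3*y)/2) dy, so v = 5*sin(3*y)/6: now 5*y**2*sin(3*y)/6 + ∫(-5*y*sin(3*y)/3) dy.
Step 2. Integrate ∫(-5*y*sin(3*y)/3) dy by parts with u = y, dv = (-5*sin(3*y)/3) dy, so v = 5*cos(3*y)/9: now 5*y**2*sin(3*y)/6 + 5*y*cos(3*y)/9 + ∫(-5*cos(3*y)/9) dy.
Step 3. Evaluate the standard form: now 5*y**2*sin(3*y)/6 + 5*y*cos(3*y)/9 - 5*sin(3*y)/27.
Answer: 5*y**2*sin(3*y)/6 + 5*y*cos(3*y)/9 - 5*sin(3*y)/27.


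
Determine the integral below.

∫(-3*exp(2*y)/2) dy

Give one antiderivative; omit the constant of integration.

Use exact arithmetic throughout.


Answer: -3*exp(2*y)/4.


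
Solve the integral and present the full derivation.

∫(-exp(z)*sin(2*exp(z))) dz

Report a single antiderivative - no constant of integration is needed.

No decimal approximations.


Step 1. Substitute u = exp(z), turning ∫(-exp(z)*sin(2*exp(z))) dz into ∫(-sin(2*u)) du: now ∫(-sin(2*u)) du.
Step 2. Evaluate the standard form: now cos(2*u)/2.
Step 3. Substitute back u = exp(z): now cos(2*exp(z))/2.
Answer: cos(2*exp(z))/2.


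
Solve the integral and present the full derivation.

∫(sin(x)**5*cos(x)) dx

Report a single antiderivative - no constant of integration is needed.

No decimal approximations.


Step 1. Substitute u = sin(x), turning ∫(sin(x)**5*cos(x)) dx into ∫(u**5) du: now ∫(u**5) du.
Step 2. Evaluate the standard form: now u**6/6.
Step 3. Substitute back u = sin(x): now sin(x)**6/6.
Answer: sin(x)**6/6.


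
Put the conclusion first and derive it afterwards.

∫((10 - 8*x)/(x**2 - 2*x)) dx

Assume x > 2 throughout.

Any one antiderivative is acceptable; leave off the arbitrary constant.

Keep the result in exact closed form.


The answer is -5*log(x) - 3*log(x - 2).
Step 1. Decompose ∫((10 - 8*x)/(x**2 - 2*x)) dx by partial fractions, (10 - 8*x)/(x**2 - 2*x) = -3/(x - 2) - 5/x: now ∫(-5/x) dx + ∫(-3/(x - 2)) dx.
Step 2. Evaluate the standard form [assuming x > 0]: now -5*log(x) + ∫(-3/(x - 2)) dx.
Step 3. Evaluate the standard form [assuming x > 2]: now -5*log(x) - 3*log(x - 2).
Answer: -5*log(x) - 3*log(x - 2).


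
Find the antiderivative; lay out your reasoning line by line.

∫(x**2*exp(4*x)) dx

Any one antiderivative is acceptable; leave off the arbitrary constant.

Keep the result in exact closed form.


Step 1. Integrate ∫(x**2*exp(4*x)) dx by parts with u = x**2, dv = (exp(4*x)) dx, so v = exp(4*x)/4: now x**2*exp(4*x)/4 + ∫(-x*exp(4*x)/2) dx.
Step 2. Integrate ∫(-x*exp(4*x)/2) dx by parts with u = x, dv = (-exp(4*x)/2) dx, so v = -exp(4*x)/8: now x**2*exp(4*x)/4 - x*exp(4*x)/8 + ∫(exp(4*x)/8) dx.
Step 3. Evaluate the standard form: now x**2*exp(4*x)/4 - x*exp(4*x)/8 + exp(4*x)/32.
Answer: x**2*exp(4*x)/4 - x*exp(4*x)/8 + exp(4*x)/32.


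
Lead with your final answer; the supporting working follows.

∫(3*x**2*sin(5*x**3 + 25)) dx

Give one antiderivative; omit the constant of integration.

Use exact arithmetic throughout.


The answer is -cos(5*x**3 + 25)/5.
Step 1. Substitute u = x**3 + 5, turning ∫(3*x**2*sin(5*x**3 + 25)) dx into ∫(sin(5*u)) du: now ∫(sin(5*u)) du.
Step 2. Evaluate the standard form: now -cos(5*u)/5.
Step 3. Substitute back u = x**3 + 5: now -cos(5*x**3 + 25)/5.
Answer: -cos(5*x**3 + 25)/5.


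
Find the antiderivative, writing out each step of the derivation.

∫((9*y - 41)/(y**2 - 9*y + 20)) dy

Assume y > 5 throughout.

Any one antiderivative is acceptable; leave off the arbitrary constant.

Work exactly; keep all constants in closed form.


Step 1. Decompose ∫((9*y - 41)/(y**2 - 9*y + 20)) dy by partial fractions, (9*y - 41)/(y**2 - 9*y + 20) = 5/(y - 4) + 4/(y - 5): now ∫(4/(y - 5)) dy + ∫(5/(y - 4)) dy.
Step 2. Evaluate the standard form [assuming y > 4]: now 5*log(y - 4) + ∫(4/(y - 5)) dy.
Step 3. Evaluate the standard form [assuming y > 5]: now 4*log(y - 5) + 5*log(y - 4).
Answer: 4*log(y - 5) + 5*log(y - 4).


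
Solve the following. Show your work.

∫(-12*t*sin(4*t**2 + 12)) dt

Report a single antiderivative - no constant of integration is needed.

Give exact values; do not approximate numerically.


Step 1. Substitute u = t**2 + 3, turning ∫(-12*t*sin(4*t**2 + 12)) dt into ∫(-6*sin(4*u)) du: now ∫(-6*sin(4*u)) du.
Step 2. Evaluate the standard form: now 3*cos(4*u)/2.
Step 3. Substitute back u = t**2 + 3: now 3*cos(4*t**2 + 12)/2.
Answer: 3*cos(4*t**2 + 12)/2.


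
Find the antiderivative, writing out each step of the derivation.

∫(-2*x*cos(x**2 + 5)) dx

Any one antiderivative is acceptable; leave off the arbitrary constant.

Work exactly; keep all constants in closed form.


Step 1. Substitute u = x**2 + 5, turning ∫(-2*x*cos(x**2 + 5)) dx into ∫(-cos(u)) du: now ∫(-cos(u)) du.
Step 2. Evaluate the standard form: now -sin(u).
Step 3. Substitute back u = x**2 + 5: now -sin(x**2 + 5).
Answer: -sin(x**2 + 5).


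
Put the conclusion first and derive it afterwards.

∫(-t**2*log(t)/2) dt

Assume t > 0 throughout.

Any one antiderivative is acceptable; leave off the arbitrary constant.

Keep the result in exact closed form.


The answer is -t**3*log(t)/6 + t**3/18.
Step 1. Integrate ∫(-t**2*log(t)/2) dt by parts with u = log(t), dv = (-t**2/2) dt, so v = -t**3/6 [assuming t > 0]: now -t**3*log(t)/6 + ∫(t**2/6) dt.
Step 2. Evaluate the standard form: now -t**3*log(t)/6 + t**3/18.
Answer: -t**3*log(t)/6 + t**3/18.


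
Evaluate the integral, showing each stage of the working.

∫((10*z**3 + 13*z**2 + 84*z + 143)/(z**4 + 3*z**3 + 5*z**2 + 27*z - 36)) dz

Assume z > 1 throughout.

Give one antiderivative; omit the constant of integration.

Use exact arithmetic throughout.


Step 1. Decompose ∫((10*z**3 + 13*z**2 + 84*z + 143)/(z**4 + 3*z**3 + 5*z**2 + 27*z - 36)) dz by partial fractions, (10*z**3 + 13*z**2 + 84*z + 143)/(z**4 + 3*z**3 + 5*z**2 + 27*z - 36) = -2/(z**2 + 9) + 5/(z + 4) + 5/(z - 1): now ∫(5/(z - 1)) dz + ∫(5/(z + 4)) dz + ∫(-2/(z**2 + 9)) dz.
Step 2. Evaluate the standard form [assuming z > 1]: now 5*log(z - 1) + ∫(5/(z + 4)) dz + ∫(-2/(z**2 + 9)) dz.
Step 3. Evaluate the standard form [assuming z > -4]: now 5*log(z - 1) + 5*log(z + 4) + ∫(-2/(z**2 + 9)) dz.
Step 4. Evaluate the standard form: now 5*log(z - 1) + 5*log(z + 4) - 2*atan(z/3)/3.
Answer: 5*log(z - 1) + 5*log(z + 4) - 2*atan(z/3)/3.


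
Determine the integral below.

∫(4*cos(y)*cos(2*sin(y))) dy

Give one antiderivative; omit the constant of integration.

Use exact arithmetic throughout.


Answer: 2*sin(2*sin(y)).


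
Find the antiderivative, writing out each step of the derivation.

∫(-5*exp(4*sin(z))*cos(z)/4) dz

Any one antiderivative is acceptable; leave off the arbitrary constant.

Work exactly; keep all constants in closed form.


Step 1. Substitute u = sin(z), turning ∫(-5*exp(4*sin(z))*cos(z)/4) dz into ∫(-5*exp(4*u)/4) du: now ∫(-5*exp(4*u)/4) du.
Step 2. Evaluate the standard form: now -5*exp(4*u)/16.
Step 3. Substitute back u = sin(z): now -5*exp(4*sin(z))/16.
Answer: -5*exp(4*sin(z))/16.


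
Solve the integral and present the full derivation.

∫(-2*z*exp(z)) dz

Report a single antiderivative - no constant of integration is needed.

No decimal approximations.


Step 1. Integrate ∫(-2*z*exp(z)) dz by parts with u = z, dv = (-2*exp(z)) dz, so v = -2*exp(z): now -2*z*exp(z) + ∫(2*exp(z)) dz.
Step 2. Evaluate the standard form: now -2*z*exp(z) + 2*exp(z).
Answer: -2*z*exp(z) + 2*exp(z).


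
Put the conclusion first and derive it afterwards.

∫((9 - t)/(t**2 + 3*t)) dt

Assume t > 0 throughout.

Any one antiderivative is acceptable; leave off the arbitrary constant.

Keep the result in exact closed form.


The answer is 3*log(t) - 4*log(t + 3).
Step 1. Decompose ∫((9 - t)/(t**2 + 3*t)) dt by partial fractions, (9 - t)/(t**2 + 3*t) = -4/(t + 3) + 3/t: now ∫(3/t) dt + ∫(-4/(t + 3)) dt.
Step 2. Evaluate the standard form [assuming t > -3]: now -4*log(t + 3) + ∫(3/t) dt.
Step 3. Evaluate the standard form [assuming t > 0]: now 3*log(t) - 4*log(t + 3).
Answer: 3*log(t) - 4*log(t + 3).


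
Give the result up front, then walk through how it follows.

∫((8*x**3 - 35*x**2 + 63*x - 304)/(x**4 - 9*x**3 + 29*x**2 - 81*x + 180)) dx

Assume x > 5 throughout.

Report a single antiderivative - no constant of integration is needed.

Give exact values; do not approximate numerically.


The answer is 4*log(x - 5) + 4*log(x - 4) + atan(x/3)/3.
Step 1. Decompose ∫((8*x**3 - 35*x**2 + 63*x - 304)/(x**4 - 9*x**3 + 29*x**2 - 81*x + 180)) dx by partial fractions, (8*x**3 - 35*x**2 + 63*x - 304)/(x**4 - 9*x**3 + 29*x**2 - 81*x + 180) = 1/(x**2 + 9) + 4/(x - 4) + 4/(x - 5): now ∫(4/(x - 5)) dx + ∫(4/(x - 4)) dx + ∫(1/(x**2 + 9)) dx.
Step 2. Evaluate the standard form [assuming x > 5]: now 4*log(x - 5) + ∫(4/(x - 4)) dx + ∫(1/(x**2 + 9)) dx.
Step 3. Evaluate the standard form [assuming x > 4]: now 4*log(x - 5) + 4*log(x - 4) + ∫(1/(x**2 + 9)) dx.
Step 4. Evaluate the standard form: now 4*log(x - 5) + 4*log(x - 4) + atan(x/3)/3.
Answer: 4*log(x - 5) + 4*log(x - 4) + atan(x/3)/3.


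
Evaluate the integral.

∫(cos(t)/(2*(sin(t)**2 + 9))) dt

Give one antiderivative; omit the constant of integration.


Answer: atan(sin(t)/3)/6.


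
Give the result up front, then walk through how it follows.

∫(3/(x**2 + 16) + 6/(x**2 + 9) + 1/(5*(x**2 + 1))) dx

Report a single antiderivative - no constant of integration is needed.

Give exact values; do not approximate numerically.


The answer is 3*atan(x/4)/4 + 2*atan(x/3) + atan(x)/5.
Step 1. Rewrite: now ∫(1/(5*(x**2 + 1))) dx + ∫(6/(x**2 + 9)) dx + ∫(3/(x**2 + 16)) dx.
Step 2. Evaluate the standard form: now 3*atan(x/4)/4 + ∫(1/(5*(x**2 + 1))) dx + ∫(6/(x**2 + 9)) dx.
Step 3. Evaluate the standard form: now 3*atan(x/4)/4 + 2*atan(x/3) + ∫(1/(5*(x**2 + 1))) dx.
Step 4. Evaluate the standard form: now 3*atan(x/4)/4 + 2*atan(x/3) + atan(x)/5.
Answer: 3*atan(x/4)/4 + 2*atan(x/3) + atan(x)/5.


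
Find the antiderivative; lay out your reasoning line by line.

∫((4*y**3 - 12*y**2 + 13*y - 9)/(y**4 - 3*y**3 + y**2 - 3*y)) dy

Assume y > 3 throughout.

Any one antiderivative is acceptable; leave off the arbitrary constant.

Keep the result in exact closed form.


Step 1. Decompose ∫((4*y**3 - 12*y**2 + 13*y - 9)/(y**4 - 3*y**3 + y**2 - 3*y)) dy by partial fractions, (4*y**3 - 12*y**2 + 13*y - 9)/(y**4 - 3*y**3 + y**2 - 3*y) = -3/(y**2 + 1) + 1/(y - 3) + 3/y: now ∫(3/y) dy + ∫(1/(y - 3)) dy + ∫(-3/(y**2 + 1)) dy.
Step 2. Evaluate the standard form [assuming y > 3]: now log(y - 3) + ∫(3/y) dy + ∫(-3/(y**2 + 1)) dy.
Step 3. Evaluate the standard form [assuming y > 0]: now 3*log(y) + log(y - 3) + ∫(-3/(y**2 + 1)) dy.
Step 4. Evaluate the standard form: now 3*log(y) + log(y - 3) - 3*atan(y).
Answer: 3*log(y) + log(y - 3) - 3*atan(y).


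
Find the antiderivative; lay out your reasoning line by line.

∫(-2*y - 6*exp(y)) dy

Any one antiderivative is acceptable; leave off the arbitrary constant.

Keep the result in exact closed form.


Step 1. Rewrite: now ∫(-2*y) dy + ∫(-6*exp(y)) dy.
Step 2. Evaluate the standard form: now -6*exp(y) + ∫(-2*y) dy.
Step 3. Evaluate the standard form: now -y**2 - 6*exp(y).
Answer: -y**2 - 6*exp(y).


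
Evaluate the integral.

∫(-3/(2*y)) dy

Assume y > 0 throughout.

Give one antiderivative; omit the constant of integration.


Answer: -3*log(y)/2.


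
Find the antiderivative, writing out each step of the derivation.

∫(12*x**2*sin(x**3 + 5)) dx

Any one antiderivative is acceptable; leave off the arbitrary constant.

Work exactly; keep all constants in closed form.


Step 1. Substitute u = x**3 + 5, turning ∫(12*x**2*sin(x**3 + 5)) dx into ∫(4*sin(u)) du: now ∫(4*sin(u)) du.
Step 2. Evaluate the standard form: now -4*cos(u).
Step 3. Substitute back u = x**3 + 5: now -4*cos(x**3 + 5).
Answer: -4*cos(x**3 + 5).


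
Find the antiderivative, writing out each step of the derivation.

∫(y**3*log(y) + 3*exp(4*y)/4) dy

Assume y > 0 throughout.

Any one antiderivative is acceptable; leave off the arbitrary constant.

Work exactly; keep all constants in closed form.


Step 1. Rewrite: now ∫(y**3*log(y)) dy + ∫(3*exp(4*y)/4) dy.
Step 2. Integrate ∫(y**3*log(y)) dy by parts with u = log(y), dv = (y**3) dy, so v = y**4/4 [assuming y > 0]: now y**4*log(y)/4 + ∫(-y**3/4) dy + ∫(3*exp(4*y)/4) dy.
Step 3. Evaluate the standard form: now y**4*log(y)/4 - y**4/16 + ∫(3*exp(4*y)/4) dy.
Step 4. Evaluate the standard form: now y**4*log(y)/4 - y**4/16 + 3*exp(4*y)/16.
Answer: y**4*log(y)/4 - y**4/16 + 3*exp(4*y)/16.
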